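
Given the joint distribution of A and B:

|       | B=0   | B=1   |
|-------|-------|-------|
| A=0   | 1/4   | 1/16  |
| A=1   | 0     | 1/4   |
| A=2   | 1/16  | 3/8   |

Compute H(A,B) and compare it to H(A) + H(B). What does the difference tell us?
Marginal P(A) (row sums):
  P(A=0) = 1/4 + 1/16 = 5/16
  P(A=1) = 0 + 1/4 = 1/4
  P(A=2) = 1/16 + 3/8 = 7/16
Marginal P(B) (column sums):
  P(B=0) = 1/4 + 0 + 1/16 = 5/16
  P(B=1) = 1/16 + 1/4 + 3/8 = 11/16

H(A,B) = -[(1/4)·log₂(1/4) + (1/16)·log₂(1/16) + (1/4)·log₂(1/4) + (1/16)·log₂(1/16) + (3/8)·log₂(3/8)]
  = 0.5000 + 0.2500 + 0.5000 + 0.2500 + 0.5306
  = 2.0306 bits
H(A) = -[(5/16)·log₂(5/16) + (1/4)·log₂(1/4) + (7/16)·log₂(7/16)]
  = 0.5244 + 0.5000 + 0.5218
  = 1.5462 bits
H(B) = -[(5/16)·log₂(5/16) + (11/16)·log₂(11/16)]
  = 0.5244 + 0.3716
  = 0.8960 bits

H(A) + H(B) = 1.5462 + 0.8960 = 2.4422 bits
Difference: H(A) + H(B) - H(A,B) = 2.4422 - 2.0306 = 0.4116 bits = I(A;B)

The difference is the mutual information; it is positive here, so A and B are dependent (knowing one reduces uncertainty about the other by 0.4116 bits).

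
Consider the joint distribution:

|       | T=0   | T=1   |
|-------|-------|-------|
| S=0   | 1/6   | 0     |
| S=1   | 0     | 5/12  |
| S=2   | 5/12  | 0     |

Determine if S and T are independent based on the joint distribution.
Marginal P(S) (row sums):
  P(S=0) = 1/6 + 0 = 1/6
  P(S=1) = 0 + 5/12 = 5/12
  P(S=2) = 5/12 + 0 = 5/12
Marginal P(T) (column sums):
  P(T=0) = 1/6 + 0 + 5/12 = 7/12
  P(T=1) = 0 + 5/12 + 0 = 5/12

S and T are independent iff P(S=i,T=j) = P(S=i)·P(T=j) for every cell.
  P(S=0)·P(T=0) = 1/6 × 7/12 = 7/72, but P(S=0,T=0) = 1/6 ✗

No, S and T are not independent. Quantitatively, I(S;T) > 0:

H(S) = -[(1/6)·log₂(1/6) + (5/12)·log₂(5/12) + (5/12)·log₂(5/12)]
  = 0.4308 + 0.5263 + 0.5263
  = 1.4834 bits
H(T) = -[(7/12)·log₂(7/12) + (5/12)·log₂(5/12)]
  = 0.4536 + 0.5263
  = 0.9799 bits
H(S,T) = -[(1/6)·log₂(1/6) + (5/12)·log₂(5/12) + (5/12)·log₂(5/12)]
  = 0.4308 + 0.5263 + 0.5263
  = 1.4834 bits
I(S;T) = H(S) + H(T) - H(S,T) = 1.4834 + 0.9799 - 1.4834 = 0.9799 bits > 0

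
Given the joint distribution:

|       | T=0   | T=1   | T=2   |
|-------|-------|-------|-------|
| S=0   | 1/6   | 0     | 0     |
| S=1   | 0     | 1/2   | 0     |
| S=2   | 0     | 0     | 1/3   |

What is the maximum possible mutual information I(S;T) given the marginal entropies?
The upper bound on mutual information is I(S;T) ≤ min(H(S), H(T)).

Marginal P(S) (row sums):
  P(S=0) = 1/6 + 0 + 0 = 1/6
  P(S=1) = 0 + 1/2 + 0 = 1/2
  P(S=2) = 0 + 0 + 1/3 = 1/3
Marginal P(T) (column sums):
  P(T=0) = 1/6 + 0 + 0 = 1/6
  P(T=1) = 0 + 1/2 + 0 = 1/2
  P(T=2) = 0 + 0 + 1/3 = 1/3

H(S) = -[(1/6)·log₂(1/6) + (1/2)·log₂(1/2) + (1/3)·log₂(1/3)]
  = 0.4308 + 0.5000 + 0.5283
  = 1.4591 bits
H(T) = -[(1/6)·log₂(1/6) + (1/2)·log₂(1/2) + (1/3)·log₂(1/3)]
  = 0.4308 + 0.5000 + 0.5283
  = 1.4591 bits

Maximum possible I(S;T) = min(1.4591, 1.4591) = 1.4591 bits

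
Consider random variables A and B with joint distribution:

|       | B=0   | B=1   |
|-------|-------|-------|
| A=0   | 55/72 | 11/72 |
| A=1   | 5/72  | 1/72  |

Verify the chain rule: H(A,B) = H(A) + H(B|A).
Left side:
H(A,B) = -[(55/72)·log₂(55/72) + (11/72)·log₂(11/72) + (5/72)·log₂(5/72) + (1/72)·log₂(1/72)]
  = 0.2968 + 0.4141 + 0.2672 + 0.0857
  = 1.0638 bits

Right side:
Marginal P(A) (row sums):
  P(A=0) = 55/72 + 11/72 = 11/12
  P(A=1) = 5/72 + 1/72 = 1/12
H(A) = -[(11/12)·log₂(11/12) + (1/12)·log₂(1/12)]
  = 0.1151 + 0.2987
  = 0.4138 bits
H(B|A) = -Σ P(A,B)·log₂ P(B|A), where P(B|A) = P(A,B) / P(A)
  (A=0,B=0): P(B|A) = (55/72)/(11/12) = 5/6;  -(55/72)·log₂(5/6) = 0.2009
  (A=0,B=1): P(B|A) = (11/72)/(11/12) = 1/6;  -(11/72)·log₂(1/6) = 0.3949
  (A=1,B=0): P(B|A) = (5/72)/(1/12) = 5/6;  -(5/72)·log₂(5/6) = 0.0183
  (A=1,B=1): P(B|A) = (1/72)/(1/12) = 1/6;  -(1/72)·log₂(1/6) = 0.0359
H(B|A) = 0.2009 + 0.3949 + 0.0183 + 0.0359
  = 0.6500 bits
H(A) + H(B|A) = 0.4138 + 0.6500 = 1.0638 bits

Both sides equal 1.0638 bits, so the chain rule holds ✓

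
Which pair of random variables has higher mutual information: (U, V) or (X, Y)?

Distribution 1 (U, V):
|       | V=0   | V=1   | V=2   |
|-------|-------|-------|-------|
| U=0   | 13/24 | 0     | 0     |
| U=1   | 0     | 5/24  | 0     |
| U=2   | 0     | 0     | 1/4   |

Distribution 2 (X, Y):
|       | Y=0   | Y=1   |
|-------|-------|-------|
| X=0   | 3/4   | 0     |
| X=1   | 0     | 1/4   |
Distribution 1 (U, V):
Marginal P(U) (row sums):
  P(U=0) = 13/24 + 0 + 0 = 13/24
  P(U=1) = 0 + 5/24 + 0 = 5/24
  P(U=2) = 0 + 0 + 1/4 = 1/4
Marginal P(V) (column sums):
  P(V=0) = 13/24 + 0 + 0 = 13/24
  P(V=1) = 0 + 5/24 + 0 = 5/24
  P(V=2) = 0 + 0 + 1/4 = 1/4

H(U) = -[(13/24)·log₂(13/24) + (5/24)·log₂(5/24) + (1/4)·log₂(1/4)]
  = 0.4791 + 0.4715 + 0.5000
  = 1.4506 bits
H(V) = -[(13/24)·log₂(13/24) + (5/24)·log₂(5/24) + (1/4)·log₂(1/4)]
  = 0.4791 + 0.4715 + 0.5000
  = 1.4506 bits
H(U,V) = -[(13/24)·log₂(13/24) + (5/24)·log₂(5/24) + (1/4)·log₂(1/4)]
  = 0.4791 + 0.4715 + 0.5000
  = 1.4506 bits

I(U;V) = H(U) + H(V) - H(U,V)
  = 1.4506 + 1.4506 - 1.4506
  = 1.4506 bits

Distribution 2 (X, Y):
Marginal P(X) (row sums):
  P(X=0) = 3/4 + 0 = 3/4
  P(X=1) = 0 + 1/4 = 1/4
Marginal P(Y) (column sums):
  P(Y=0) = 3/4 + 0 = 3/4
  P(Y=1) = 0 + 1/4 = 1/4

H(X) = -[(3/4)·log₂(3/4) + (1/4)·log₂(1/4)]
  = 0.3113 + 0.5000
  = 0.8113 bits
H(Y) = -[(3/4)·log₂(3/4) + (1/4)·log₂(1/4)]
  = 0.3113 + 0.5000
  = 0.8113 bits
H(X,Y) = -[(3/4)·log₂(3/4) + (1/4)·log₂(1/4)]
  = 0.3113 + 0.5000
  = 0.8113 bits

I(X;Y) = H(X) + H(Y) - H(X,Y)
  = 0.8113 + 0.8113 - 0.8113
  = 0.8113 bits

I(U;V) = 1.4506 bits > I(X;Y) = 0.8113 bits, so (U, V) has the higher mutual information (stronger dependence).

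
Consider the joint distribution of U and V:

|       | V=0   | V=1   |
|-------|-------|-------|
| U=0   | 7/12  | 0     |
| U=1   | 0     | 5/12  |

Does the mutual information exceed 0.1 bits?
Marginal P(U) (row sums):
  P(U=0) = 7/12 + 0 = 7/12
  P(U=1) = 0 + 5/12 = 5/12
Marginal P(V) (column sums):
  P(V=0) = 7/12 + 0 = 7/12
  P(V=1) = 0 + 5/12 = 5/12

H(U) = -[(7/12)·log₂(7/12) + (5/12)·log₂(5/12)]
  = 0.4536 + 0.5263
  = 0.9799 bits
H(V) = -[(7/12)·log₂(7/12) + (5/12)·log₂(5/12)]
  = 0.4536 + 0.5263
  = 0.9799 bits
H(U,V) = -[(7/12)·log₂(7/12) + (5/12)·log₂(5/12)]
  = 0.4536 + 0.5263
  = 0.9799 bits

I(U;V) = H(U) + H(V) - H(U,V)
  = 0.9799 + 0.9799 - 0.9799
  = 0.9799 bits

Yes. I(U;V) = 0.9799 bits, which is > 0.1 bits.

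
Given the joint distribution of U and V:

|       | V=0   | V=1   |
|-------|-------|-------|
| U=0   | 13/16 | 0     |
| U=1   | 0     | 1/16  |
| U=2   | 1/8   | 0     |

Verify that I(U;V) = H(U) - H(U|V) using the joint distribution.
Left side, from I(U;V) = H(U) + H(V) - H(U,V):
Marginal P(U) (row sums):
  P(U=0) = 13/16 + 0 = 13/16
  P(U=1) = 0 + 1/16 = 1/16
  P(U=2) = 1/8 + 0 = 1/8
Marginal P(V) (column sums):
  P(V=0) = 13/16 + 0 + 1/8 = 15/16
  P(V=1) = 0 + 1/16 + 0 = 1/16

H(U) = -[(13/16)·log₂(13/16) + (1/16)·log₂(1/16) + (1/8)·log₂(1/8)]
  = 0.2434 + 0.2500 + 0.3750
  = 0.8684 bits
H(V) = -[(15/16)·log₂(15/16) + (1/16)·log₂(1/16)]
  = 0.0873 + 0.2500
  = 0.3373 bits
H(U,V) = -[(13/16)·log₂(13/16) + (1/16)·log₂(1/16) + (1/8)·log₂(1/8)]
  = 0.2434 + 0.2500 + 0.3750
  = 0.8684 bits

I(U;V) = H(U) + H(V) - H(U,V)
  = 0.8684 + 0.3373 - 0.8684
  = 0.3373 bits

Right side, with H(U|V) computed directly from the conditional probabilities:
H(U|V) = -Σ P(U,V)·log₂ P(U|V), where P(U|V) = P(U,V) / P(V)
  (cells with P(U,V) = 0 contribute 0)
  (U=0,V=0): P(U|V) = (13/16)/(15/16) = 13/15;  -(13/16)·log₂(13/15) = 0.1677
  (U=1,V=1): P(U|V) = (1/16)/(1/16) = 1;  -(1/16)·log₂(1) = 0.0000
  (U=2,V=0): P(U|V) = (1/8)/(15/16) = 2/15;  -(1/8)·log₂(2/15) = 0.3634
H(U|V) = 0.1677 + 0.0000 + 0.3634
  = 0.5311 bits
H(U) - H(U|V) = 0.8684 - 0.5311 = 0.3373 bits

Both sides equal 0.3373 bits, so I(U;V) = H(U) - H(U|V) ✓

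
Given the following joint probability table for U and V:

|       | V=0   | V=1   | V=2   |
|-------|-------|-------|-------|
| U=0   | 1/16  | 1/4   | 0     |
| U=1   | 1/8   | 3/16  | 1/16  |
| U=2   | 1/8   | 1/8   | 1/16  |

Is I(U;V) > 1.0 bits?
Marginal P(U) (row sums):
  P(U=0) = 1/16 + 1/4 + 0 = 5/16
  P(U=1) = 1/8 + 3/16 + 1/16 = 3/8
  P(U=2) = 1/8 + 1/8 + 1/16 = 5/16
Marginal P(V) (column sums):
  P(V=0) = 1/16 + 1/8 + 1/8 = 5/16
  P(V=1) = 1/4 + 3/16 + 1/8 = 9/16
  P(V=2) = 0 + 1/16 + 1/16 = 1/8

H(U) = -[(5/16)·log₂(5/16) + (3/8)·log₂(3/8) + (5/16)·log₂(5/16)]
  = 0.5244 + 0.5306 + 0.5244
  = 1.5794 bits
H(V) = -[(5/16)·log₂(5/16) + (9/16)·log₂(9/16) + (1/8)·log₂(1/8)]
  = 0.5244 + 0.4669 + 0.3750
  = 1.3663 bits
H(U,V) = -[(1/16)·log₂(1/16) + (1/4)·log₂(1/4) + (1/8)·log₂(1/8) + (3/16)·log₂(3/16) + (1/16)·log₂(1/16) + (1/8)·log₂(1/8) + (1/8)·log₂(1/8) + (1/16)·log₂(1/16)]
  = 0.2500 + 0.5000 + 0.3750 + 0.4528 + 0.2500 + 0.3750 + 0.3750 + 0.2500
  = 2.8278 bits

I(U;V) = H(U) + H(V) - H(U,V)
  = 1.5794 + 1.3663 - 2.8278
  = 0.1179 bits

No. I(U;V) = 0.1179 bits, which is ≤ 1.0 bits.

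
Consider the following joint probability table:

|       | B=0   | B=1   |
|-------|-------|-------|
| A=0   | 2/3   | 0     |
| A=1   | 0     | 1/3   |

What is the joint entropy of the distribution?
H(A,B) = -Σ P(A,B) log₂ P(A,B), summed over the non-zero cells:
H(A,B) = -[(2/3)·log₂(2/3) + (1/3)·log₂(1/3)]
  = 0.3900 + 0.5283
  = 0.9183 bits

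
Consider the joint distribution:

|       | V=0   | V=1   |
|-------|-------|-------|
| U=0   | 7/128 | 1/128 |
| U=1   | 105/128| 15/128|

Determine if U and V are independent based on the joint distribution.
Marginal P(U) (row sums):
  P(U=0) = 7/128 + 1/128 = 1/16
  P(U=1) = 105/128 + 15/128 = 15/16
Marginal P(V) (column sums):
  P(V=0) = 7/128 + 105/128 = 7/8
  P(V=1) = 1/128 + 15/128 = 1/8

U and V are independent iff P(U=i,V=j) = P(U=i)·P(V=j) for every cell.
  P(U=0)·P(V=0) = 1/16 × 7/8 = 7/128 = P(U=0,V=0) ✓
  P(U=0)·P(V=1) = 1/16 × 1/8 = 1/128 = P(U=0,V=1) ✓
  P(U=1)·P(V=0) = 15/16 × 7/8 = 105/128 = P(U=1,V=0) ✓
  P(U=1)·P(V=1) = 15/16 × 1/8 = 15/128 = P(U=1,V=1) ✓

Yes, U and V are independent: every cell factors, so I(U;V) = 0 bits.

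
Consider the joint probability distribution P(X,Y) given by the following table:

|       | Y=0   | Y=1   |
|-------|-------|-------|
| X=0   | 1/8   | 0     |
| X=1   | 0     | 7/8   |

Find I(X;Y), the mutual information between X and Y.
Marginal P(X) (row sums):
  P(X=0) = 1/8 + 0 = 1/8
  P(X=1) = 0 + 7/8 = 7/8
Marginal P(Y) (column sums):
  P(Y=0) = 1/8 + 0 = 1/8
  P(Y=1) = 0 + 7/8 = 7/8

H(X) = -[(1/8)·log₂(1/8) + (7/8)·log₂(7/8)]
  = 0.3750 + 0.1686
  = 0.5436 bits
H(Y) = -[(1/8)·log₂(1/8) + (7/8)·log₂(7/8)]
  = 0.3750 + 0.1686
  = 0.5436 bits
H(X,Y) = -[(1/8)·log₂(1/8) + (7/8)·log₂(7/8)]
  = 0.3750 + 0.1686
  = 0.5436 bits

I(X;Y) = H(X) + H(Y) - H(X,Y)
  = 0.5436 + 0.5436 - 0.5436
  = 0.5436 bits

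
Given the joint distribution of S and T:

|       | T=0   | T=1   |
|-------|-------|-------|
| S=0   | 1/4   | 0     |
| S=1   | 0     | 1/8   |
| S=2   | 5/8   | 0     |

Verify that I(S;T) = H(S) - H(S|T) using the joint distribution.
Left side, from I(S;T) = H(S) + H(T) - H(S,T):
Marginal P(S) (row sums):
  P(S=0) = 1/4 + 0 = 1/4
  P(S=1) = 0 + 1/8 = 1/8
  P(S=2) = 5/8 + 0 = 5/8
Marginal P(T) (column sums):
  P(T=0) = 1/4 + 0 + 5/8 = 7/8
  P(T=1) = 0 + 1/8 + 0 = 1/8

H(S) = -[(1/4)·log₂(1/4) + (1/8)·log₂(1/8) + (5/8)·log₂(5/8)]
  = 0.5000 + 0.3750 + 0.4238
  = 1.2988 bits
H(T) = -[(7/8)·log₂(7/8) + (1/8)·log₂(1/8)]
  = 0.1686 + 0.3750
  = 0.5436 bits
H(S,T) = -[(1/4)·log₂(1/4) + (1/8)·log₂(1/8) + (5/8)·log₂(5/8)]
  = 0.5000 + 0.3750 + 0.4238
  = 1.2988 bits

I(S;T) = H(S) + H(T) - H(S,T)
  = 1.2988 + 0.5436 - 1.2988
  = 0.5436 bits

Right side, with H(S|T) computed directly from the conditional probabilities:
H(S|T) = -Σ P(S,T)·log₂ P(S|T), where P(S|T) = P(S,T) / P(T)
  (cells with P(S,T) = 0 contribute 0)
  (S=0,T=0): P(S|T) = (1/4)/(7/8) = 2/7;  -(1/4)·log₂(2/7) = 0.4518
  (S=1,T=1): P(S|T) = (1/8)/(1/8) = 1;  -(1/8)·log₂(1) = 0.0000
  (S=2,T=0): P(S|T) = (5/8)/(7/8) = 5/7;  -(5/8)·log₂(5/7) = 0.3034
H(S|T) = 0.4518 + 0.0000 + 0.3034
  = 0.7552 bits
H(S) - H(S|T) = 1.2988 - 0.7552 = 0.5436 bits

Both sides equal 0.5436 bits, so I(S;T) = H(S) - H(S|T) ✓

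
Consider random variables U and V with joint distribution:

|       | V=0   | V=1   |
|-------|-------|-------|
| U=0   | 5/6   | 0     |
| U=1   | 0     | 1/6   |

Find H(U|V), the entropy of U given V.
Marginal P(V) (column sums):
  P(V=0) = 5/6 + 0 = 5/6
  P(V=1) = 0 + 1/6 = 1/6

H(U|V) = -Σ P(U,V)·log₂ P(U|V), where P(U|V) = P(U,V) / P(V)
  (cells with P(U,V) = 0 contribute 0)
  (U=0,V=0): P(U|V) = (5/6)/(5/6) = 1;  -(5/6)·log₂(1) = 0.0000
  (U=1,V=1): P(U|V) = (1/6)/(1/6) = 1;  -(1/6)·log₂(1) = 0.0000
H(U|V) = 0.0000 + 0.0000
  = 0.0000 bits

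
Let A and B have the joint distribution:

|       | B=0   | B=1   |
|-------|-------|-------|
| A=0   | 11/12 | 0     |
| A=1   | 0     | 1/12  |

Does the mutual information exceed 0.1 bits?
Marginal P(A) (row sums):
  P(A=0) = 11/12 + 0 = 11/12
  P(A=1) = 0 + 1/12 = 1/12
Marginal P(B) (column sums):
  P(B=0) = 11/12 + 0 = 11/12
  P(B=1) = 0 + 1/12 = 1/12

H(A) = -[(11/12)·log₂(11/12) + (1/12)·log₂(1/12)]
  = 0.1151 + 0.2987
  = 0.4138 bits
H(B) = -[(11/12)·log₂(11/12) + (1/12)·log₂(1/12)]
  = 0.1151 + 0.2987
  = 0.4138 bits
H(A,B) = -[(11/12)·log₂(11/12) + (1/12)·log₂(1/12)]
  = 0.1151 + 0.2987
  = 0.4138 bits

I(A;B) = H(A) + H(B) - H(A,B)
  = 0.4138 + 0.4138 - 0.4138
  = 0.4138 bits

Yes. I(A;B) = 0.4138 bits, which is > 0.1 bits.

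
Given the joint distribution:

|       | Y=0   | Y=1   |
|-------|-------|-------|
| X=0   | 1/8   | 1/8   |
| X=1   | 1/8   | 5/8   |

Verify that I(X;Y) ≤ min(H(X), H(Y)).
Marginal P(X) (row sums):
  P(X=0) = 1/8 + 1/8 = 1/4
  P(X=1) = 1/8 + 5/8 = 3/4
Marginal P(Y) (column sums):
  P(Y=0) = 1/8 + 1/8 = 1/4
  P(Y=1) = 1/8 + 5/8 = 3/4

H(X) = -[(1/4)·log₂(1/4) + (3/4)·log₂(3/4)]
  = 0.5000 + 0.3113
  = 0.8113 bits
H(Y) = -[(1/4)·log₂(1/4) + (3/4)·log₂(3/4)]
  = 0.5000 + 0.3113
  = 0.8113 bits
H(X,Y) = -[(1/8)·log₂(1/8) + (1/8)·log₂(1/8) + (1/8)·log₂(1/8) + (5/8)·log₂(5/8)]
  = 0.3750 + 0.3750 + 0.3750 + 0.4238
  = 1.5488 bits

I(X;Y) = H(X) + H(Y) - H(X,Y)
  = 0.8113 + 0.8113 - 1.5488
  = 0.0738 bits

min(H(X), H(Y)) = min(0.8113, 0.8113) = 0.8113 bits
Since 0.0738 ≤ 0.8113, the bound is satisfied ✓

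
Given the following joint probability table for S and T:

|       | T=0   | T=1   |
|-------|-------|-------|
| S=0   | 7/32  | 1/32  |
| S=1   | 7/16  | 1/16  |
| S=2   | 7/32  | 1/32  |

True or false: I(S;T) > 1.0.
Marginal P(S) (row sums):
  P(S=0) = 7/32 + 1/32 = 1/4
  P(S=1) = 7/16 + 1/16 = 1/2
  P(S=2) = 7/32 + 1/32 = 1/4
Marginal P(T) (column sums):
  P(T=0) = 7/32 + 7/16 + 7/32 = 7/8
  P(T=1) = 1/32 + 1/16 + 1/32 = 1/8

H(S) = -[(1/4)·log₂(1/4) + (1/2)·log₂(1/2) + (1/4)·log₂(1/4)]
  = 0.5000 + 0.5000 + 0.5000
  = 1.5000 bits
H(T) = -[(7/8)·log₂(7/8) + (1/8)·log₂(1/8)]
  = 0.1686 + 0.3750
  = 0.5436 bits
H(S,T) = -[(7/32)·log₂(7/32) + (1/32)·log₂(1/32) + (7/16)·log₂(7/16) + (1/16)·log₂(1/16) + (7/32)·log₂(7/32) + (1/32)·log₂(1/32)]
  = 0.4796 + 0.1563 + 0.5218 + 0.2500 + 0.4796 + 0.1563
  = 2.0436 bits

I(S;T) = H(S) + H(T) - H(S,T)
  = 1.5000 + 0.5436 - 2.0436
  = 0.0000 bits

False. I(S;T) = 0.0000 bits, which is ≤ 1.0 bits.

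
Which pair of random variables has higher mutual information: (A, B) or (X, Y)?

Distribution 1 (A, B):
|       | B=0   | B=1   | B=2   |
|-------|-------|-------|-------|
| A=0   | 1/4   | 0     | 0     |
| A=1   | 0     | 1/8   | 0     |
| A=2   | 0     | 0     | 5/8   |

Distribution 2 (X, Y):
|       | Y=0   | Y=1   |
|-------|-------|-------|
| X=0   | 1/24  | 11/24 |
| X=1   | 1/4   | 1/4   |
Distribution 1 (A, B):
Marginal P(A) (row sums):
  P(A=0) = 1/4 + 0 + 0 = 1/4
  P(A=1) = 0 + 1/8 + 0 = 1/8
  P(A=2) = 0 + 0 + 5/8 = 5/8
Marginal P(B) (column sums):
  P(B=0) = 1/4 + 0 + 0 = 1/4
  P(B=1) = 0 + 1/8 + 0 = 1/8
  P(B=2) = 0 + 0 + 5/8 = 5/8

H(A) = -[(1/4)·log₂(1/4) + (1/8)·log₂(1/8) + (5/8)·log₂(5/8)]
  = 0.5000 + 0.3750 + 0.4238
  = 1.2988 bits
H(B) = -[(1/4)·log₂(1/4) + (1/8)·log₂(1/8) + (5/8)·log₂(5/8)]
  = 0.5000 + 0.3750 + 0.4238
  = 1.2988 bits
H(A,B) = -[(1/4)·log₂(1/4) + (1/8)·log₂(1/8) + (5/8)·log₂(5/8)]
  = 0.5000 + 0.3750 + 0.4238
  = 1.2988 bits

I(A;B) = H(A) + H(B) - H(A,B)
  = 1.2988 + 1.2988 - 1.2988
  = 1.2988 bits

Distribution 2 (X, Y):
Marginal P(X) (row sums):
  P(X=0) = 1/24 + 11/24 = 1/2
  P(X=1) = 1/4 + 1/4 = 1/2
Marginal P(Y) (column sums):
  P(Y=0) = 1/24 + 1/4 = 7/24
  P(Y=1) = 11/24 + 1/4 = 17/24

H(X) = -[(1/2)·log₂(1/2) + (1/2)·log₂(1/2)]
  = 0.5000 + 0.5000
  = 1.0000 bits
H(Y) = -[(7/24)·log₂(7/24) + (17/24)·log₂(17/24)]
  = 0.5185 + 0.3524
  = 0.8709 bits
H(X,Y) = -[(1/24)·log₂(1/24) + (11/24)·log₂(11/24) + (1/4)·log₂(1/4) + (1/4)·log₂(1/4)]
  = 0.1910 + 0.5159 + 0.5000 + 0.5000
  = 1.7069 bits

I(X;Y) = H(X) + H(Y) - H(X,Y)
  = 1.0000 + 0.8709 - 1.7069
  = 0.1640 bits

I(A;B) = 1.2988 bits > I(X;Y) = 0.1640 bits, so (A, B) has the higher mutual information (stronger dependence).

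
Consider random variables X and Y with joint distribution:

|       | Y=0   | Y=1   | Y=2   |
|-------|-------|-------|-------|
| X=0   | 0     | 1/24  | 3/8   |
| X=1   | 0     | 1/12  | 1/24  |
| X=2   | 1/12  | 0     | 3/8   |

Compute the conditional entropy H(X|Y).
Marginal P(Y) (column sums):
  P(Y=0) = 0 + 0 + 1/12 = 1/12
  P(Y=1) = 1/24 + 1/12 + 0 = 1/8
  P(Y=2) = 3/8 + 1/24 + 3/8 = 19/24

H(X|Y) = -Σ P(X,Y)·log₂ P(X|Y), where P(X|Y) = P(X,Y) / P(Y)
  (cells with P(X,Y) = 0 contribute 0)
  (X=0,Y=1): P(X|Y) = (1/24)/(1/8) = 1/3;  -(1/24)·log₂(1/3) = 0.0660
  (X=0,Y=2): P(X|Y) = (3/8)/(19/24) = 9/19;  -(3/8)·log₂(9/19) = 0.4043
  (X=1,Y=1): P(X|Y) = (1/12)/(1/8) = 2/3;  -(1/12)·log₂(2/3) = 0.0487
  (X=1,Y=2): P(X|Y) = (1/24)/(19/24) = 1/19;  -(1/24)·log₂(1/19) = 0.1770
  (X=2,Y=0): P(X|Y) = (1/12)/(1/12) = 1;  -(1/12)·log₂(1) = 0.0000
  (X=2,Y=2): P(X|Y) = (3/8)/(19/24) = 9/19;  -(3/8)·log₂(9/19) = 0.4043
H(X|Y) = 0.0660 + 0.4043 + 0.0487 + 0.1770 + 0.0000 + 0.4043
  = 1.1003 bits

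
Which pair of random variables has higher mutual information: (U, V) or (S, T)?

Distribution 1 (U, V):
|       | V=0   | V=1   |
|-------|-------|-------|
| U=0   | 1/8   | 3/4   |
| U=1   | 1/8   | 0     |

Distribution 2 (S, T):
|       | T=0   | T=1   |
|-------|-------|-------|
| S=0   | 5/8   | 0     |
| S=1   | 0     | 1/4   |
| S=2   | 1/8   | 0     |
Distribution 1 (U, V):
Marginal P(U) (row sums):
  P(U=0) = 1/8 + 3/4 = 7/8
  P(U=1) = 1/8 + 0 = 1/8
Marginal P(V) (column sums):
  P(V=0) = 1/8 + 1/8 = 1/4
  P(V=1) = 3/4 + 0 = 3/4

H(U) = -[(7/8)·log₂(7/8) + (1/8)·log₂(1/8)]
  = 0.1686 + 0.3750
  = 0.5436 bits
H(V) = -[(1/4)·log₂(1/4) + (3/4)·log₂(3/4)]
  = 0.5000 + 0.3113
  = 0.8113 bits
H(U,V) = -[(1/8)·log₂(1/8) + (3/4)·log₂(3/4) + (1/8)·log₂(1/8)]
  = 0.3750 + 0.3113 + 0.3750
  = 1.0613 bits

I(U;V) = H(U) + H(V) - H(U,V)
  = 0.5436 + 0.8113 - 1.0613
  = 0.2936 bits

Distribution 2 (S, T):
Marginal P(S) (row sums):
  P(S=0) = 5/8 + 0 = 5/8
  P(S=1) = 0 + 1/4 = 1/4
  P(S=2) = 1/8 + 0 = 1/8
Marginal P(T) (column sums):
  P(T=0) = 5/8 + 0 + 1/8 = 3/4
  P(T=1) = 0 + 1/4 + 0 = 1/4

H(S) = -[(5/8)·log₂(5/8) + (1/4)·log₂(1/4) + (1/8)·log₂(1/8)]
  = 0.4238 + 0.5000 + 0.3750
  = 1.2988 bits
H(T) = -[(3/4)·log₂(3/4) + (1/4)·log₂(1/4)]
  = 0.3113 + 0.5000
  = 0.8113 bits
H(S,T) = -[(5/8)·log₂(5/8) + (1/4)·log₂(1/4) + (1/8)·log₂(1/8)]
  = 0.4238 + 0.5000 + 0.3750
  = 1.2988 bits

I(S;T) = H(S) + H(T) - H(S,T)
  = 1.2988 + 0.8113 - 1.2988
  = 0.8113 bits

I(S;T) = 0.8113 bits > I(U;V) = 0.2936 bits, so (S, T) has the higher mutual information (stronger dependence).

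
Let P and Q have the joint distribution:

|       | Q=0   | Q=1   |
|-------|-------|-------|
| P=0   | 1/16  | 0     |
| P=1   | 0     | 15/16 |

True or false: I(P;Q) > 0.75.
Marginal P(P) (row sums):
  P(P=0) = 1/16 + 0 = 1/16
  P(P=1) = 0 + 15/16 = 15/16
Marginal P(Q) (column sums):
  P(Q=0) = 1/16 + 0 = 1/16
  P(Q=1) = 0 + 15/16 = 15/16

H(P) = -[(1/16)·log₂(1/16) + (15/16)·log₂(15/16)]
  = 0.2500 + 0.0873
  = 0.3373 bits
H(Q) = -[(1/16)·log₂(1/16) + (15/16)·log₂(15/16)]
  = 0.2500 + 0.0873
  = 0.3373 bits
H(P,Q) = -[(1/16)·log₂(1/16) + (15/16)·log₂(15/16)]
  = 0.2500 + 0.0873
  = 0.3373 bits

I(P;Q) = H(P) + H(Q) - H(P,Q)
  = 0.3373 + 0.3373 - 0.3373
  = 0.3373 bits

False. I(P;Q) = 0.3373 bits, which is ≤ 0.75 bits.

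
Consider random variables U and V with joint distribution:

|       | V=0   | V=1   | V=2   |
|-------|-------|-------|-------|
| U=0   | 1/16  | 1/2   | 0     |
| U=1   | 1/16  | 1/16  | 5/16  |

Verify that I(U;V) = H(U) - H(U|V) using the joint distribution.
Left side, from I(U;V) = H(U) + H(V) - H(U,V):
Marginal P(U) (row sums):
  P(U=0) = 1/16 + 1/2 + 0 = 9/16
  P(U=1) = 1/16 + 1/16 + 5/16 = 7/16
Marginal P(V) (column sums):
  P(V=0) = 1/16 + 1/16 = 1/8
  P(V=1) = 1/2 + 1/16 = 9/16
  P(V=2) = 0 + 5/16 = 5/16

H(U) = -[(9/16)·log₂(9/16) + (7/16)·log₂(7/16)]
  = 0.4669 + 0.5218
  = 0.9887 bits
H(V) = -[(1/8)·log₂(1/8) + (9/16)·log₂(9/16) + (5/16)·log₂(5/16)]
  = 0.3750 + 0.4669 + 0.5244
  = 1.3663 bits
H(U,V) = -[(1/16)·log₂(1/16) + (1/2)·log₂(1/2) + (1/16)·log₂(1/16) + (1/16)·log₂(1/16) + (5/16)·log₂(5/16)]
  = 0.2500 + 0.5000 + 0.2500 + 0.2500 + 0.5244
  = 1.7744 bits

I(U;V) = H(U) + H(V) - H(U,V)
  = 0.9887 + 1.3663 - 1.7744
  = 0.5806 bits

Right side, with H(U|V) computed directly from the conditional probabilities:
H(U|V) = -Σ P(U,V)·log₂ P(U|V), where P(U|V) = P(U,V) / P(V)
  (cells with P(U,V) = 0 contribute 0)
  (U=0,V=0): P(U|V) = (1/16)/(1/8) = 1/2;  -(1/16)·log₂(1/2) = 0.0625
  (U=0,V=1): P(U|V) = (1/2)/(9/16) = 8/9;  -(1/2)·log₂(8/9) = 0.0850
  (U=1,V=0): P(U|V) = (1/16)/(1/8) = 1/2;  -(1/16)·log₂(1/2) = 0.0625
  (U=1,V=1): P(U|V) = (1/16)/(9/16) = 1/9;  -(1/16)·log₂(1/9) = 0.1981
  (U=1,V=2): P(U|V) = (5/16)/(5/16) = 1;  -(5/16)·log₂(1) = 0.0000
H(U|V) = 0.0625 + 0.0850 + 0.0625 + 0.1981 + 0.0000
  = 0.4081 bits
H(U) - H(U|V) = 0.9887 - 0.4081 = 0.5806 bits

Both sides equal 0.5806 bits, so I(U;V) = H(U) - H(U|V) ✓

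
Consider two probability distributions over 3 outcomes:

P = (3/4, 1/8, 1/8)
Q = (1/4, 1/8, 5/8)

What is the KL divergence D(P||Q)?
D(P||Q) = Σ P(i) log₂(P(i)/Q(i))
  i=0: (3/4) × log₂((3/4)/(1/4)) = (3/4) × log₂(3) = 1.1887
  i=1: (1/8) × log₂((1/8)/(1/8)) = (1/8) × log₂(1) = 0.0000
  i=2: (1/8) × log₂((1/8)/(5/8)) = (1/8) × log₂(1/5) = -0.2902
D(P||Q) = 1.1887 + 0.0000 - 0.2902
  = 0.8985 bits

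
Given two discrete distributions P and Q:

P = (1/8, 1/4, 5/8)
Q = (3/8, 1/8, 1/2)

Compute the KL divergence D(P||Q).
D(P||Q) = Σ P(i) log₂(P(i)/Q(i))
  i=0: (1/8) × log₂((1/8)/(3/8)) = (1/8) × log₂(1/3) = -0.1981
  i=1: (1/4) × log₂((1/4)/(1/8)) = (1/4) × log₂(2) = 0.2500
  i=2: (5/8) × log₂((5/8)/(1/2)) = (5/8) × log₂(5/4) = 0.2012
D(P||Q) = -0.1981 + 0.2500 + 0.2012
  = 0.2531 bits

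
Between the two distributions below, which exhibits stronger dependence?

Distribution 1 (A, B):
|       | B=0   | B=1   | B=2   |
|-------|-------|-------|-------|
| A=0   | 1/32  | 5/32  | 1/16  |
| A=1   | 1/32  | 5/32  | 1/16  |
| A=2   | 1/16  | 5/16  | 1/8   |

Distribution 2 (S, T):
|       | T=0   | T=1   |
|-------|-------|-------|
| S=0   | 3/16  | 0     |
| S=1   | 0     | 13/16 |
Distribution 1 (A, B):
Marginal P(A) (row sums):
  P(A=0) = 1/32 + 5/32 + 1/16 = 1/4
  P(A=1) = 1/32 + 5/32 + 1/16 = 1/4
  P(A=2) = 1/16 + 5/16 + 1/8 = 1/2
Marginal P(B) (column sums):
  P(B=0) = 1/32 + 1/32 + 1/16 = 1/8
  P(B=1) = 5/32 + 5/32 + 5/16 = 5/8
  P(B=2) = 1/16 + 1/16 + 1/8 = 1/4

H(A) = -[(1/4)·log₂(1/4) + (1/4)·log₂(1/4) + (1/2)·log₂(1/2)]
  = 0.5000 + 0.5000 + 0.5000
  = 1.5000 bits
H(B) = -[(1/8)·log₂(1/8) + (5/8)·log₂(5/8) + (1/4)·log₂(1/4)]
  = 0.3750 + 0.4238 + 0.5000
  = 1.2988 bits
H(A,B) = -[(1/32)·log₂(1/32) + (5/32)·log₂(5/32) + (1/16)·log₂(1/16) + (1/32)·log₂(1/32) + (5/32)·log₂(5/32) + (1/16)·log₂(1/16) + (1/16)·log₂(1/16) + (5/16)·log₂(5/16) + (1/8)·log₂(1/8)]
  = 0.1563 + 0.4184 + 0.2500 + 0.1563 + 0.4184 + 0.2500 + 0.2500 + 0.5244 + 0.3750
  = 2.7988 bits

I(A;B) = H(A) + H(B) - H(A,B)
  = 1.5000 + 1.2988 - 2.7988
  = 0.0000 bits

Distribution 2 (S, T):
Marginal P(S) (row sums):
  P(S=0) = 3/16 + 0 = 3/16
  P(S=1) = 0 + 13/16 = 13/16
Marginal P(T) (column sums):
  P(T=0) = 3/16 + 0 = 3/16
  P(T=1) = 0 + 13/16 = 13/16

H(S) = -[(3/16)·log₂(3/16) + (13/16)·log₂(13/16)]
  = 0.4528 + 0.2434
  = 0.6962 bits
H(T) = -[(3/16)·log₂(3/16) + (13/16)·log₂(13/16)]
  = 0.4528 + 0.2434
  = 0.6962 bits
H(S,T) = -[(3/16)·log₂(3/16) + (13/16)·log₂(13/16)]
  = 0.4528 + 0.2434
  = 0.6962 bits

I(S;T) = H(S) + H(T) - H(S,T)
  = 0.6962 + 0.6962 - 0.6962
  = 0.6962 bits

I(S;T) = 0.6962 bits > I(A;B) = 0.0000 bits, so (S, T) has the higher mutual information (stronger dependence).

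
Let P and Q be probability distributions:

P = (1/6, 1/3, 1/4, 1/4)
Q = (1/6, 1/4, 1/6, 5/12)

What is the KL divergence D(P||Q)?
D(P||Q) = Σ P(i) log₂(P(i)/Q(i))
  i=0: (1/6) × log₂((1/6)/(1/6)) = (1/6) × log₂(1) = 0.0000
  i=1: (1/3) × log₂((1/3)/(1/4)) = (1/3) × log₂(4/3) = 0.1383
  i=2: (1/4) × log₂((1/4)/(1/6)) = (1/4) × log₂(3/2) = 0.1462
  i=3: (1/4) × log₂((1/4)/(5/12)) = (1/4) × log₂(3/5) = -0.1842
D(P||Q) = 0.0000 + 0.1383 + 0.1462 - 0.1842
  = 0.1003 bits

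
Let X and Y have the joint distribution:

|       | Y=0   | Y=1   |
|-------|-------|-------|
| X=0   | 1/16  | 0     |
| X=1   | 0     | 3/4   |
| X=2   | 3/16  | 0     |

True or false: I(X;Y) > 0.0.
Marginal P(X) (row sums):
  P(X=0) = 1/16 + 0 = 1/16
  P(X=1) = 0 + 3/4 = 3/4
  P(X=2) = 3/16 + 0 = 3/16
Marginal P(Y) (column sums):
  P(Y=0) = 1/16 + 0 + 3/16 = 1/4
  P(Y=1) = 0 + 3/4 + 0 = 3/4

H(X) = -[(1/16)·log₂(1/16) + (3/4)·log₂(3/4) + (3/16)·log₂(3/16)]
  = 0.2500 + 0.3113 + 0.4528
  = 1.0141 bits
H(Y) = -[(1/4)·log₂(1/4) + (3/4)·log₂(3/4)]
  = 0.5000 + 0.3113
  = 0.8113 bits
H(X,Y) = -[(1/16)·log₂(1/16) + (3/4)·log₂(3/4) + (3/16)·log₂(3/16)]
  = 0.2500 + 0.3113 + 0.4528
  = 1.0141 bits

I(X;Y) = H(X) + H(Y) - H(X,Y)
  = 1.0141 + 0.8113 - 1.0141
  = 0.8113 bits

True. I(X;Y) = 0.8113 bits, which is > 0.0 bits.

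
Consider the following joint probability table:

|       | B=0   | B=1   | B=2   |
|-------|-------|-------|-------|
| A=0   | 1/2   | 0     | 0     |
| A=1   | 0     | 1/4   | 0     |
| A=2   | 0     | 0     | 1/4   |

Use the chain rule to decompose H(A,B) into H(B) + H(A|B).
By the chain rule: H(A,B) = H(B) + H(A|B)

Marginal P(B) (column sums):
  P(B=0) = 1/2 + 0 + 0 = 1/2
  P(B=1) = 0 + 1/4 + 0 = 1/4
  P(B=2) = 0 + 0 + 1/4 = 1/4
H(B) = -[(1/2)·log₂(1/2) + (1/4)·log₂(1/4) + (1/4)·log₂(1/4)]
  = 0.5000 + 0.5000 + 0.5000
  = 1.5000 bits
H(A|B) = -Σ P(A,B)·log₂ P(A|B), where P(A|B) = P(A,B) / P(B)
  (cells with P(A,B) = 0 contribute 0)
  (A=0,B=0): P(A|B) = (1/2)/(1/2) = 1;  -(1/2)·log₂(1) = 0.0000
  (A=1,B=1): P(A|B) = (1/4)/(1/4) = 1;  -(1/4)·log₂(1) = 0.0000
  (A=2,B=2): P(A|B) = (1/4)/(1/4) = 1;  -(1/4)·log₂(1) = 0.0000
H(A|B) = 0.0000 + 0.0000 + 0.0000
  = 0.0000 bits

H(A,B) = H(B) + H(A|B) = 1.5000 + 0.0000 = 1.5000 bits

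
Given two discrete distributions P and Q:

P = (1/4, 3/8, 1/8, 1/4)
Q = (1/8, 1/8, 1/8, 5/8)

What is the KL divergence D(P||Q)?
D(P||Q) = Σ P(i) log₂(P(i)/Q(i))
  i=0: (1/4) × log₂((1/4)/(1/8)) = (1/4) × log₂(2) = 0.2500
  i=1: (3/8) × log₂((3/8)/(1/8)) = (3/8) × log₂(3) = 0.5944
  i=2: (1/8) × log₂((1/8)/(1/8)) = (1/8) × log₂(1) = 0.0000
  i=3: (1/4) × log₂((1/4)/(5/8)) = (1/4) × log₂(2/5) = -0.3305
D(P||Q) = 0.2500 + 0.5944 + 0.0000 - 0.3305
  = 0.5139 bits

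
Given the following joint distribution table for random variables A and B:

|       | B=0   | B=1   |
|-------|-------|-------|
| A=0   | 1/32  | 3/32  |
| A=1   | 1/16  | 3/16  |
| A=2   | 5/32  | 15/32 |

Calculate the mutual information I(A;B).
Marginal P(A) (row sums):
  P(A=0) = 1/32 + 3/32 = 1/8
  P(A=1) = 1/16 + 3/16 = 1/4
  P(A=2) = 5/32 + 15/32 = 5/8
Marginal P(B) (column sums):
  P(B=0) = 1/32 + 1/16 + 5/32 = 1/4
  P(B=1) = 3/32 + 3/16 + 15/32 = 3/4

H(A) = -[(1/8)·log₂(1/8) + (1/4)·log₂(1/4) + (5/8)·log₂(5/8)]
  = 0.3750 + 0.5000 + 0.4238
  = 1.2988 bits
H(B) = -[(1/4)·log₂(1/4) + (3/4)·log₂(3/4)]
  = 0.5000 + 0.3113
  = 0.8113 bits
H(A,B) = -[(1/32)·log₂(1/32) + (3/32)·log₂(3/32) + (1/16)·log₂(1/16) + (3/16)·log₂(3/16) + (5/32)·log₂(5/32) + (15/32)·log₂(15/32)]
  = 0.1563 + 0.3202 + 0.2500 + 0.4528 + 0.4184 + 0.5124
  = 2.1101 bits

I(A;B) = H(A) + H(B) - H(A,B)
  = 1.2988 + 0.8113 - 2.1101
  = 0.0000 bits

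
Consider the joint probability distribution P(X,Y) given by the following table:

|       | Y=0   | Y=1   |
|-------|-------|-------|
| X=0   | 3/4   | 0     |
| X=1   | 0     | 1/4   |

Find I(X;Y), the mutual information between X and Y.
Marginal P(X) (row sums):
  P(X=0) = 3/4 + 0 = 3/4
  P(X=1) = 0 + 1/4 = 1/4
Marginal P(Y) (column sums):
  P(Y=0) = 3/4 + 0 = 3/4
  P(Y=1) = 0 + 1/4 = 1/4

H(X) = -[(3/4)·log₂(3/4) + (1/4)·log₂(1/4)]
  = 0.3113 + 0.5000
  = 0.8113 bits
H(Y) = -[(3/4)·log₂(3/4) + (1/4)·log₂(1/4)]
  = 0.3113 + 0.5000
  = 0.8113 bits
H(X,Y) = -[(3/4)·log₂(3/4) + (1/4)·log₂(1/4)]
  = 0.3113 + 0.5000
  = 0.8113 bits

I(X;Y) = H(X) + H(Y) - H(X,Y)
  = 0.8113 + 0.8113 - 0.8113
  = 0.8113 bits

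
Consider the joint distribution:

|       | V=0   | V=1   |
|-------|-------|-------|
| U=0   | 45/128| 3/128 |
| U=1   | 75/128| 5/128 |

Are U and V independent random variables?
Marginal P(U) (row sums):
  P(U=0) = 45/128 + 3/128 = 3/8
  P(U=1) = 75/128 + 5/128 = 5/8
Marginal P(V) (column sums):
  P(V=0) = 45/128 + 75/128 = 15/16
  P(V=1) = 3/128 + 5/128 = 1/16

U and V are independent iff P(U=i,V=j) = P(U=i)·P(V=j) for every cell.
  P(U=0)·P(V=0) = 3/8 × 15/16 = 45/128 = P(U=0,V=0) ✓
  P(U=0)·P(V=1) = 3/8 × 1/16 = 3/128 = P(U=0,V=1) ✓
  P(U=1)·P(V=0) = 5/8 × 15/16 = 75/128 = P(U=1,V=0) ✓
  P(U=1)·P(V=1) = 5/8 × 1/16 = 5/128 = P(U=1,V=1) ✓

Yes, U and V are independent: every cell factors, so I(U;V) = 0 bits.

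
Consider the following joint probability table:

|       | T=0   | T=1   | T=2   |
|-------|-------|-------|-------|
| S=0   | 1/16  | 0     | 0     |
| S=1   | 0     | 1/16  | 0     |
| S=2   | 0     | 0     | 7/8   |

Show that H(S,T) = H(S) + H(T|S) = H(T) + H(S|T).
Marginal P(S) (row sums):
  P(S=0) = 1/16 + 0 + 0 = 1/16
  P(S=1) = 0 + 1/16 + 0 = 1/16
  P(S=2) = 0 + 0 + 7/8 = 7/8
Marginal P(T) (column sums):
  P(T=0) = 1/16 + 0 + 0 = 1/16
  P(T=1) = 0 + 1/16 + 0 = 1/16
  P(T=2) = 0 + 0 + 7/8 = 7/8

Decomposition 1: H(S) + H(T|S)
H(S) = -[(1/16)·log₂(1/16) + (1/16)·log₂(1/16) + (7/8)·log₂(7/8)]
  = 0.2500 + 0.2500 + 0.1686
  = 0.6686 bits
H(T|S) = -Σ P(S,T)·log₂ P(T|S), where P(T|S) = P(S,T) / P(S)
  (cells with P(S,T) = 0 contribute 0)
  (S=0,T=0): P(T|S) = (1/16)/(1/16) = 1;  -(1/16)·log₂(1) = 0.0000
  (S=1,T=1): P(T|S) = (1/16)/(1/16) = 1;  -(1/16)·log₂(1) = 0.0000
  (S=2,T=2): P(T|S) = (7/8)/(7/8) = 1;  -(7/8)·log₂(1) = 0.0000
H(T|S) = 0.0000 + 0.0000 + 0.0000
  = 0.0000 bits
H(S) + H(T|S) = 0.6686 + 0.0000 = 0.6686 bits

Decomposition 2: H(T) + H(S|T)
H(T) = -[(1/16)·log₂(1/16) + (1/16)·log₂(1/16) + (7/8)·log₂(7/8)]
  = 0.2500 + 0.2500 + 0.1686
  = 0.6686 bits
H(S|T) = -Σ P(S,T)·log₂ P(S|T), where P(S|T) = P(S,T) / P(T)
  (cells with P(S,T) = 0 contribute 0)
  (S=0,T=0): P(S|T) = (1/16)/(1/16) = 1;  -(1/16)·log₂(1) = 0.0000
  (S=1,T=1): P(S|T) = (1/16)/(1/16) = 1;  -(1/16)·log₂(1) = 0.0000
  (S=2,T=2): P(S|T) = (7/8)/(7/8) = 1;  -(7/8)·log₂(1) = 0.0000
H(S|T) = 0.0000 + 0.0000 + 0.0000
  = 0.0000 bits
H(T) + H(S|T) = 0.6686 + 0.0000 = 0.6686 bits

Direct computation of the joint entropy:
H(S,T) = -[(1/16)·log₂(1/16) + (1/16)·log₂(1/16) + (7/8)·log₂(7/8)]
  = 0.2500 + 0.2500 + 0.1686
  = 0.6686 bits

All three agree: H(S,T) = 0.6686 bits ✓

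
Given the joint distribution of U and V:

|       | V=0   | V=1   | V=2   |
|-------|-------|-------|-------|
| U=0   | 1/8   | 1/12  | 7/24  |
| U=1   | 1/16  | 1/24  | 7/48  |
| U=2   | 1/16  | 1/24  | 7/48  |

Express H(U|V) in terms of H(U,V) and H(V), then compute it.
H(U|V) = H(U,V) - H(V)

Marginal P(V) (column sums):
  P(V=0) = 1/8 + 1/16 + 1/16 = 1/4
  P(V=1) = 1/12 + 1/24 + 1/24 = 1/6
  P(V=2) = 7/24 + 7/48 + 7/48 = 7/12

H(U,V) = -[(1/8)·log₂(1/8) + (1/12)·log₂(1/12) + (7/24)·log₂(7/24) + (1/16)·log₂(1/16) + (1/24)·log₂(1/24) + (7/48)·log₂(7/48) + (1/16)·log₂(1/16) + (1/24)·log₂(1/24) + (7/48)·log₂(7/48)]
  = 0.3750 + 0.2987 + 0.5185 + 0.2500 + 0.1910 + 0.4051 + 0.2500 + 0.1910 + 0.4051
  = 2.8844 bits
H(V) = -[(1/4)·log₂(1/4) + (1/6)·log₂(1/6) + (7/12)·log₂(7/12)]
  = 0.5000 + 0.4308 + 0.4536
  = 1.3844 bits

H(U|V) = 2.8844 - 1.3844 = 1.5000 bits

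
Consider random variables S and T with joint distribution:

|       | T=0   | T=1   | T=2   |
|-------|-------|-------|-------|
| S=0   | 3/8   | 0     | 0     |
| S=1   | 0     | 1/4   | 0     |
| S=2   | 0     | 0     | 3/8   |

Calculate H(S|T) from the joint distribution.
Marginal P(T) (column sums):
  P(T=0) = 3/8 + 0 + 0 = 3/8
  P(T=1) = 0 + 1/4 + 0 = 1/4
  P(T=2) = 0 + 0 + 3/8 = 3/8

H(S|T) = -Σ P(S,T)·log₂ P(S|T), where P(S|T) = P(S,T) / P(T)
  (cells with P(S,T) = 0 contribute 0)
  (S=0,T=0): P(S|T) = (3/8)/(3/8) = 1;  -(3/8)·log₂(1) = 0.0000
  (S=1,T=1): P(S|T) = (1/4)/(1/4) = 1;  -(1/4)·log₂(1) = 0.0000
  (S=2,T=2): P(S|T) = (3/8)/(3/8) = 1;  -(3/8)·log₂(1) = 0.0000
H(S|T) = 0.0000 + 0.0000 + 0.0000
  = 0.0000 bits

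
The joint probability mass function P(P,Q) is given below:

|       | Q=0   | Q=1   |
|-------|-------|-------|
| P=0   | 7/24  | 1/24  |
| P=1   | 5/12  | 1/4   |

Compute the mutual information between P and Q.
Marginal P(P) (row sums):
  P(P=0) = 7/24 + 1/24 = 1/3
  P(P=1) = 5/12 + 1/4 = 2/3
Marginal P(Q) (column sums):
  P(Q=0) = 7/24 + 5/12 = 17/24
  P(Q=1) = 1/24 + 1/4 = 7/24

H(P) = -[(1/3)·log₂(1/3) + (2/3)·log₂(2/3)]
  = 0.5283 + 0.3900
  = 0.9183 bits
H(Q) = -[(17/24)·log₂(17/24) + (7/24)·log₂(7/24)]
  = 0.3524 + 0.5185
  = 0.8709 bits
H(P,Q) = -[(7/24)·log₂(7/24) + (1/24)·log₂(1/24) + (5/12)·log₂(5/12) + (1/4)·log₂(1/4)]
  = 0.5185 + 0.1910 + 0.5263 + 0.5000
  = 1.7358 bits

I(P;Q) = H(P) + H(Q) - H(P,Q)
  = 0.9183 + 0.8709 - 1.7358
  = 0.0534 bits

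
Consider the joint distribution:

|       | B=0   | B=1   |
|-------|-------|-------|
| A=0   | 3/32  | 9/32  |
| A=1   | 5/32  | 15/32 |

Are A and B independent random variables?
Marginal P(A) (row sums):
  P(A=0) = 3/32 + 9/32 = 3/8
  P(A=1) = 5/32 + 15/32 = 5/8
Marginal P(B) (column sums):
  P(B=0) = 3/32 + 5/32 = 1/4
  P(B=1) = 9/32 + 15/32 = 3/4

A and B are independent iff P(A=i,B=j) = P(A=i)·P(B=j) for every cell.
  P(A=0)·P(B=0) = 3/8 × 1/4 = 3/32 = P(A=0,B=0) ✓
  P(A=0)·P(B=1) = 3/8 × 3/4 = 9/32 = P(A=0,B=1) ✓
  P(A=1)·P(B=0) = 5/8 × 1/4 = 5/32 = P(A=1,B=0) ✓
  P(A=1)·P(B=1) = 5/8 × 3/4 = 15/32 = P(A=1,B=1) ✓

Yes, A and B are independent: every cell factors, so I(A;B) = 0 bits.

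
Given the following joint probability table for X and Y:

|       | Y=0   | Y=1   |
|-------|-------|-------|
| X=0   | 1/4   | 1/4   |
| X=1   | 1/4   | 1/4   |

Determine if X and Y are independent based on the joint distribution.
Marginal P(X) (row sums):
  P(X=0) = 1/4 + 1/4 = 1/2
  P(X=1) = 1/4 + 1/4 = 1/2
Marginal P(Y) (column sums):
  P(Y=0) = 1/4 + 1/4 = 1/2
  P(Y=1) = 1/4 + 1/4 = 1/2

X and Y are independent iff P(X=i,Y=j) = P(X=i)·P(Y=j) for every cell.
  P(X=0)·P(Y=0) = 1/2 × 1/2 = 1/4 = P(X=0,Y=0) ✓
  P(X=0)·P(Y=1) = 1/2 × 1/2 = 1/4 = P(X=0,Y=1) ✓
  P(X=1)·P(Y=0) = 1/2 × 1/2 = 1/4 = P(X=1,Y=0) ✓
  P(X=1)·P(Y=1) = 1/2 × 1/2 = 1/4 = P(X=1,Y=1) ✓

Yes, X and Y are independent: every cell factors, so I(X;Y) = 0 bits.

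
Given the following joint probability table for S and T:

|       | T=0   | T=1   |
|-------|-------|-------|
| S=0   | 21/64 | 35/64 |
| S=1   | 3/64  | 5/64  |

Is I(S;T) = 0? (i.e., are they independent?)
Marginal P(S) (row sums):
  P(S=0) = 21/64 + 35/64 = 7/8
  P(S=1) = 3/64 + 5/64 = 1/8
Marginal P(T) (column sums):
  P(T=0) = 21/64 + 3/64 = 3/8
  P(T=1) = 35/64 + 5/64 = 5/8

S and T are independent iff P(S=i,T=j) = P(S=i)·P(T=j) for every cell.
  P(S=0)·P(T=0) = 7/8 × 3/8 = 21/64 = P(S=0,T=0) ✓
  P(S=0)·P(T=1) = 7/8 × 5/8 = 35/64 = P(S=0,T=1) ✓
  P(S=1)·P(T=0) = 1/8 × 3/8 = 3/64 = P(S=1,T=0) ✓
  P(S=1)·P(T=1) = 1/8 × 5/8 = 5/64 = P(S=1,T=1) ✓

Yes, S and T are independent: every cell factors, so I(S;T) = 0 bits.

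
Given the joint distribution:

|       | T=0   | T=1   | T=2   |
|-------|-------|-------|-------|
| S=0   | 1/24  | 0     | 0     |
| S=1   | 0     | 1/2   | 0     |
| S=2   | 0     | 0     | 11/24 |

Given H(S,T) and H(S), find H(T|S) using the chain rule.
From the chain rule: H(S,T) = H(S) + H(T|S)
Therefore: H(T|S) = H(S,T) - H(S)

H(S,T) = -[(1/24)·log₂(1/24) + (1/2)·log₂(1/2) + (11/24)·log₂(11/24)]
  = 0.1910 + 0.5000 + 0.5159
  = 1.2069 bits
Marginal P(S) (row sums):
  P(S=0) = 1/24 + 0 + 0 = 1/24
  P(S=1) = 0 + 1/2 + 0 = 1/2
  P(S=2) = 0 + 0 + 11/24 = 11/24
H(S) = -[(1/24)·log₂(1/24) + (1/2)·log₂(1/2) + (11/24)·log₂(11/24)]
  = 0.1910 + 0.5000 + 0.5159
  = 1.2069 bits

H(T|S) = 1.2069 - 1.2069 = 0.0000 bits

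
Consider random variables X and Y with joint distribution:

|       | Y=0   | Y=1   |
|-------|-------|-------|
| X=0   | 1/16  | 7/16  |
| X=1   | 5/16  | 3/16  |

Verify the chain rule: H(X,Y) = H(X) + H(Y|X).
Left side:
H(X,Y) = -[(1/16)·log₂(1/16) + (7/16)·log₂(7/16) + (5/16)·log₂(5/16) + (3/16)·log₂(3/16)]
  = 0.2500 + 0.5218 + 0.5244 + 0.4528
  = 1.7490 bits

Right side:
Marginal P(X) (row sums):
  P(X=0) = 1/16 + 7/16 = 1/2
  P(X=1) = 5/16 + 3/16 = 1/2
H(X) = -[(1/2)·log₂(1/2) + (1/2)·log₂(1/2)]
  = 0.5000 + 0.5000
  = 1.0000 bits
H(Y|X) = -Σ P(X,Y)·log₂ P(Y|X), where P(Y|X) = P(X,Y) / P(X)
  (X=0,Y=0): P(Y|X) = (1/16)/(1/2) = 1/8;  -(1/16)·log₂(1/8) = 0.1875
  (X=0,Y=1): P(Y|X) = (7/16)/(1/2) = 7/8;  -(7/16)·log₂(7/8) = 0.0843
  (X=1,Y=0): P(Y|X) = (5/16)/(1/2) = 5/8;  -(5/16)·log₂(5/8) = 0.2119
  (X=1,Y=1): P(Y|X) = (3/16)/(1/2) = 3/8;  -(3/16)·log₂(3/8) = 0.2653
H(Y|X) = 0.1875 + 0.0843 + 0.2119 + 0.2653
  = 0.7490 bits
H(X) + H(Y|X) = 1.0000 + 0.7490 = 1.7490 bits

Both sides equal 1.7490 bits, so the chain rule holds ✓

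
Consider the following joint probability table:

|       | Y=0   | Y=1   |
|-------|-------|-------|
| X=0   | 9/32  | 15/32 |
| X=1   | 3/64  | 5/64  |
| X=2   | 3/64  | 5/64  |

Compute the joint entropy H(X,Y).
H(X,Y) = -Σ P(X,Y) log₂ P(X,Y), summed over the non-zero cells:
H(X,Y) = -[(9/32)·log₂(9/32) + (15/32)·log₂(15/32) + (3/64)·log₂(3/64) + (5/64)·log₂(5/64) + (3/64)·log₂(3/64) + (5/64)·log₂(5/64)]
  = 0.5147 + 0.5124 + 0.2070 + 0.2873 + 0.2070 + 0.2873
  = 2.0157 bits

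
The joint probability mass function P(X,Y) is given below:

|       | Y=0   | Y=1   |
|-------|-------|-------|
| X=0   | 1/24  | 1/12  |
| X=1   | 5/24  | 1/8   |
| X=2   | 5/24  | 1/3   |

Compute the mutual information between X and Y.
Marginal P(X) (row sums):
  P(X=0) = 1/24 + 1/12 = 1/8
  P(X=1) = 5/24 + 1/8 = 1/3
  P(X=2) = 5/24 + 1/3 = 13/24
Marginal P(Y) (column sums):
  P(Y=0) = 1/24 + 5/24 + 5/24 = 11/24
  P(Y=1) = 1/12 + 1/8 + 1/3 = 13/24

H(X) = -[(1/8)·log₂(1/8) + (1/3)·log₂(1/3) + (13/24)·log₂(13/24)]
  = 0.3750 + 0.5283 + 0.4791
  = 1.3824 bits
H(Y) = -[(11/24)·log₂(11/24) + (13/24)·log₂(13/24)]
  = 0.5159 + 0.4791
  = 0.9950 bits
H(X,Y) = -[(1/24)·log₂(1/24) + (1/12)·log₂(1/12) + (5/24)·log₂(5/24) + (1/8)·log₂(1/8) + (5/24)·log₂(5/24) + (1/3)·log₂(1/3)]
  = 0.1910 + 0.2987 + 0.4715 + 0.3750 + 0.4715 + 0.5283
  = 2.3360 bits

I(X;Y) = H(X) + H(Y) - H(X,Y)
  = 1.3824 + 0.9950 - 2.3360
  = 0.0414 bits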